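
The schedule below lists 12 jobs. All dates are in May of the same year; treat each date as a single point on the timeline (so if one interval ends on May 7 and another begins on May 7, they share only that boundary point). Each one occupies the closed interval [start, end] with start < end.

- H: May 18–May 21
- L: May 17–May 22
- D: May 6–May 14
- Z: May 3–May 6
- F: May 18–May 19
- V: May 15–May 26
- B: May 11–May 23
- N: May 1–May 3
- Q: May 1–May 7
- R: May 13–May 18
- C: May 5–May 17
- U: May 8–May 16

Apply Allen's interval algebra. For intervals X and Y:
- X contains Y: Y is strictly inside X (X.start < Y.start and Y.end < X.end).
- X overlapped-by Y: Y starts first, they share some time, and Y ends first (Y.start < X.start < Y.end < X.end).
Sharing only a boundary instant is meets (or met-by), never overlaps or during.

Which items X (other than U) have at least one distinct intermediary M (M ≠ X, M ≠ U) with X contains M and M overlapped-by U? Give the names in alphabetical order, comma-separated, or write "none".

B

Target U = [May 8, May 16].
Intermediaries M with M overlapped-by U: B, R, V.
Via B — items with X contains B: none.
Via R — items with X contains R: B.
Via V — items with X contains V: none.
Union: B.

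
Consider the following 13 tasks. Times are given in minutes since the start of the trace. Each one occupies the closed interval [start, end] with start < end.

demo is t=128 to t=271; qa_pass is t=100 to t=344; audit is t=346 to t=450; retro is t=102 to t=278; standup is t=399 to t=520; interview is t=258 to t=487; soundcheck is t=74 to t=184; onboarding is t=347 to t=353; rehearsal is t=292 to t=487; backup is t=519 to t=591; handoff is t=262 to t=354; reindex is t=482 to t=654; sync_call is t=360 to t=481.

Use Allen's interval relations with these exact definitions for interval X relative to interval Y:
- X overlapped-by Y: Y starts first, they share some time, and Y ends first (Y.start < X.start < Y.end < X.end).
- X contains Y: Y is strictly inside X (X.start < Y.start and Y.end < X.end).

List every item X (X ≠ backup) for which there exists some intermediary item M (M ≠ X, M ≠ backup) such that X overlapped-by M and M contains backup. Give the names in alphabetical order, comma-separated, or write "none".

none

Target backup = [t=519, t=591].
Intermediaries M with M contains backup: reindex.
Via reindex — items with X overlapped-by reindex: none.
Union: none.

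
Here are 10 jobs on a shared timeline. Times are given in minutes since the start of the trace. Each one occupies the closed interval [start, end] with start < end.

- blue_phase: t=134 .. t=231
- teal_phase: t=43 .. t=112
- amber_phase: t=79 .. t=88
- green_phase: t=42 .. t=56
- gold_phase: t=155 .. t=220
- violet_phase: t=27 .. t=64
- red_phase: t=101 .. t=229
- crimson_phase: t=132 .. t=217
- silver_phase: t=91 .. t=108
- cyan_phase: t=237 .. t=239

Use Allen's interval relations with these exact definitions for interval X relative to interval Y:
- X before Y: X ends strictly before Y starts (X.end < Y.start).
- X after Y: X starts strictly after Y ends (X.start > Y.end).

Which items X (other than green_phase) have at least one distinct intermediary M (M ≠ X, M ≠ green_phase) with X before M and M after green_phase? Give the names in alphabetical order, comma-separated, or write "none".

Target green_phase = [t=42, t=56].
Intermediaries M with M after green_phase: amber_phase, blue_phase, crimson_phase, cyan_phase, gold_phase, red_phase, silver_phase.
Via amber_phase — items with X before amber_phase: violet_phase.
Via blue_phase — items with X before blue_phase: amber_phase, silver_phase, teal_phase, violet_phase.
Via crimson_phase — items with X before crimson_phase: amber_phase, silver_phase, teal_phase, violet_phase.
Via cyan_phase — items with X before cyan_phase: amber_phase, blue_phase, crimson_phase, gold_phase, red_phase, silver_phase, teal_phase, violet_phase.
Via gold_phase — items with X before gold_phase: amber_phase, silver_phase, teal_phase, violet_phase.
Via red_phase — items with X before red_phase: amber_phase, violet_phase.
Via silver_phase — items with X before silver_phase: amber_phase, violet_phase.
Union: amber_phase, blue_phase, crimson_phase, gold_phase, red_phase, silver_phase, teal_phase, violet_phase.

amber_phase, blue_phase, crimson_phase, gold_phase, red_phase, silver_phase, teal_phase, violet_phase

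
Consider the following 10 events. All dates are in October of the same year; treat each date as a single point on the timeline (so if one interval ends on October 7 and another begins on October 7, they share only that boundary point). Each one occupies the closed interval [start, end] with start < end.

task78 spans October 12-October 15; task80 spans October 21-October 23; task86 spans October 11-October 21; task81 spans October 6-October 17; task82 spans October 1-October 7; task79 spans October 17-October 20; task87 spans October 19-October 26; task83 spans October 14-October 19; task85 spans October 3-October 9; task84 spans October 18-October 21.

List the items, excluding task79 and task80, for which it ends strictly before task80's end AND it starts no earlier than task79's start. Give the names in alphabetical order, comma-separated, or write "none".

task84

Conditions: its end is strictly before task80's end (X.end < October 23) AND its start is no earlier than task79's start (X.start >= October 17).
task78: end October 15 < October 23? ✓; start October 12 >= October 17? ✗ → no.
task81: end October 17 < October 23? ✓; start October 6 >= October 17? ✗ → no.
task82: end October 7 < October 23? ✓; start October 1 >= October 17? ✗ → no.
task83: end October 19 < October 23? ✓; start October 14 >= October 17? ✗ → no.
task84: end October 21 < October 23? ✓; start October 18 >= October 17? ✓ → yes.
task85: end October 9 < October 23? ✓; start October 3 >= October 17? ✗ → no.
task86: end October 21 < October 23? ✓; start October 11 >= October 17? ✗ → no.
task87: end October 26 < October 23? ✗; start October 19 >= October 17? ✓ → no.
Result: task84.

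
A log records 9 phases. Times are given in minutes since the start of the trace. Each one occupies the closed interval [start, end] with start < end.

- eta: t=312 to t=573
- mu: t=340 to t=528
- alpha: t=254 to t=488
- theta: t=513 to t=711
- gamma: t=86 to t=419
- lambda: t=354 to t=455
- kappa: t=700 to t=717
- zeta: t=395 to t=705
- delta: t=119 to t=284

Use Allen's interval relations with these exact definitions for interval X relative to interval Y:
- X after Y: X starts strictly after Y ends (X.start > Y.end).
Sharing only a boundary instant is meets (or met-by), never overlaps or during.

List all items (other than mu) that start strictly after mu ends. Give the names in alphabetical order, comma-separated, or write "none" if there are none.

Target mu = [t=340, t=528].
alpha [t=254, t=488] → overlaps → no.
delta [t=119, t=284] → before → no.
eta [t=312, t=573] → contains → no.
gamma [t=86, t=419] → overlaps → no.
kappa [t=700, t=717] → after → yes.
lambda [t=354, t=455] → during → no.
theta [t=513, t=711] → overlapped-by → no.
zeta [t=395, t=705] → overlapped-by → no.
Result: kappa.

kappa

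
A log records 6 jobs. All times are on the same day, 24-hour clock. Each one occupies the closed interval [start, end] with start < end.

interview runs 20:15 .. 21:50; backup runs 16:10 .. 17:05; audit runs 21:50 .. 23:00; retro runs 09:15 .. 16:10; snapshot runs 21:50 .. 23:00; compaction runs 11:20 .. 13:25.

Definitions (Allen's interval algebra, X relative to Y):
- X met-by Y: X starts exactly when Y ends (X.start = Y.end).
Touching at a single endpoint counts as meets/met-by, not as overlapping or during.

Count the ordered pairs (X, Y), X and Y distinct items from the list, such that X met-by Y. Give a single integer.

3

Checking all 30 ordered pairs for relation 'met-by'; matching pairs in alphabetical order:
(audit, interview): audit met-by interview ✓
(backup, retro): backup met-by retro ✓
(snapshot, interview): snapshot met-by interview ✓
Count: 3.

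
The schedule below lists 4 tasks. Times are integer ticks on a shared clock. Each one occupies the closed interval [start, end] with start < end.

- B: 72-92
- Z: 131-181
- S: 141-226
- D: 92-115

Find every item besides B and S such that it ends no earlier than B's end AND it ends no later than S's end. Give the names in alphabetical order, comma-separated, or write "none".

Conditions: its end is no earlier than B's end (X.end >= 92) AND its end is no later than S's end (X.end <= 226).
D: end 115 >= 92? ✓; end 115 <= 226? ✓ → yes.
Z: end 181 >= 92? ✓; end 181 <= 226? ✓ → yes.
Result: D, Z.

D, Z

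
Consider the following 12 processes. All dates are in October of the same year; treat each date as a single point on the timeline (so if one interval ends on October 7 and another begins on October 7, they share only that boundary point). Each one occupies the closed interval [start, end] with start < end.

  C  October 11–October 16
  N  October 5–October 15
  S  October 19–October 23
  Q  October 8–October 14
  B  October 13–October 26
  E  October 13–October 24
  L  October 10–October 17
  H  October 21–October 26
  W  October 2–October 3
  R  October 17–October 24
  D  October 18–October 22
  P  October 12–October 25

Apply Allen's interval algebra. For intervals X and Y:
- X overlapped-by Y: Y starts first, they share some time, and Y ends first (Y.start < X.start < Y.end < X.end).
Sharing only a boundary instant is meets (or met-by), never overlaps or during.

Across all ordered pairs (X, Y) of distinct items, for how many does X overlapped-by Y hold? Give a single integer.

Checking all 132 ordered pairs for relation 'overlapped-by'; matching pairs in alphabetical order:
(B, C): B overlapped-by C ✓
(B, L): B overlapped-by L ✓
(B, N): B overlapped-by N ✓
(B, P): B overlapped-by P ✓
(B, Q): B overlapped-by Q ✓
(C, N): C overlapped-by N ✓
(C, Q): C overlapped-by Q ✓
(E, C): E overlapped-by C ✓
(E, L): E overlapped-by L ✓
(E, N): E overlapped-by N ✓
(E, Q): E overlapped-by Q ✓
(H, D): H overlapped-by D ✓
(H, E): H overlapped-by E ✓
(H, P): H overlapped-by P ✓
(H, R): H overlapped-by R ✓
(H, S): H overlapped-by S ✓
(L, N): L overlapped-by N ✓
(L, Q): L overlapped-by Q ✓
(P, C): P overlapped-by C ✓
(P, L): P overlapped-by L ✓
(P, N): P overlapped-by N ✓
(P, Q): P overlapped-by Q ✓
(S, D): S overlapped-by D ✓
Count: 23.

23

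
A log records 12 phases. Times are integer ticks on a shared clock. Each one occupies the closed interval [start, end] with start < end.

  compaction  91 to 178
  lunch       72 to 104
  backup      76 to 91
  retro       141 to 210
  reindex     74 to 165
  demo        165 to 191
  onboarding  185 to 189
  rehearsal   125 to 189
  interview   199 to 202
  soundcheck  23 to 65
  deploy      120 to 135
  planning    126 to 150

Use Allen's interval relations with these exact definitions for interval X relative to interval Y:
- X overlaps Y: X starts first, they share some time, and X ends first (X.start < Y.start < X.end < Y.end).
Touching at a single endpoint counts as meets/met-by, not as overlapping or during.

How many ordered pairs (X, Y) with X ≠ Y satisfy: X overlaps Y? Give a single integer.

Checking all 132 ordered pairs for relation 'overlaps'; matching pairs in alphabetical order:
(compaction, demo): compaction overlaps demo ✓
(compaction, rehearsal): compaction overlaps rehearsal ✓
(compaction, retro): compaction overlaps retro ✓
(deploy, planning): deploy overlaps planning ✓
(deploy, rehearsal): deploy overlaps rehearsal ✓
(lunch, compaction): lunch overlaps compaction ✓
(lunch, reindex): lunch overlaps reindex ✓
(planning, retro): planning overlaps retro ✓
(rehearsal, demo): rehearsal overlaps demo ✓
(rehearsal, retro): rehearsal overlaps retro ✓
(reindex, compaction): reindex overlaps compaction ✓
(reindex, rehearsal): reindex overlaps rehearsal ✓
(reindex, retro): reindex overlaps retro ✓
Count: 13.

13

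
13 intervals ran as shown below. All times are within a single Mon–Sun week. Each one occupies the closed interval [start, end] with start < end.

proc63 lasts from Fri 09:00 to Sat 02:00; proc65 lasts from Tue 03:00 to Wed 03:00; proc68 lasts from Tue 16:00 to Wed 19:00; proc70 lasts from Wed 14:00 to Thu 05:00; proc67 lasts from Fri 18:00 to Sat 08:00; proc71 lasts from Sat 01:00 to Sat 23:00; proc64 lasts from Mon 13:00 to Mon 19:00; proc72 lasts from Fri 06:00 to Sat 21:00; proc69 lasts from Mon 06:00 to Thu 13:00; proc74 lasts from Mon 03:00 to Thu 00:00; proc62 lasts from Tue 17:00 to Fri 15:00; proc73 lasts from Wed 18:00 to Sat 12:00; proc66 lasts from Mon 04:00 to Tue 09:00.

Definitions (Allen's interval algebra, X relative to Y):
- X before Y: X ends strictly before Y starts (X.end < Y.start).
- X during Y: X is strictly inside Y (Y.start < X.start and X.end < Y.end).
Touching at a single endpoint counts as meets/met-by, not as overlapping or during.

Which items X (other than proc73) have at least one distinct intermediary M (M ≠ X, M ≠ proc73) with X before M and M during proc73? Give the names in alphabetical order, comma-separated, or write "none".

proc62, proc64, proc65, proc66, proc68, proc69, proc70, proc74

Target proc73 = [Wed 18:00, Sat 12:00].
Intermediaries M with M during proc73: proc63, proc67.
Via proc63 — items with X before proc63: proc64, proc65, proc66, proc68, proc69, proc70, proc74.
Via proc67 — items with X before proc67: proc62, proc64, proc65, proc66, proc68, proc69, proc70, proc74.
Union: proc62, proc64, proc65, proc66, proc68, proc69, proc70, proc74.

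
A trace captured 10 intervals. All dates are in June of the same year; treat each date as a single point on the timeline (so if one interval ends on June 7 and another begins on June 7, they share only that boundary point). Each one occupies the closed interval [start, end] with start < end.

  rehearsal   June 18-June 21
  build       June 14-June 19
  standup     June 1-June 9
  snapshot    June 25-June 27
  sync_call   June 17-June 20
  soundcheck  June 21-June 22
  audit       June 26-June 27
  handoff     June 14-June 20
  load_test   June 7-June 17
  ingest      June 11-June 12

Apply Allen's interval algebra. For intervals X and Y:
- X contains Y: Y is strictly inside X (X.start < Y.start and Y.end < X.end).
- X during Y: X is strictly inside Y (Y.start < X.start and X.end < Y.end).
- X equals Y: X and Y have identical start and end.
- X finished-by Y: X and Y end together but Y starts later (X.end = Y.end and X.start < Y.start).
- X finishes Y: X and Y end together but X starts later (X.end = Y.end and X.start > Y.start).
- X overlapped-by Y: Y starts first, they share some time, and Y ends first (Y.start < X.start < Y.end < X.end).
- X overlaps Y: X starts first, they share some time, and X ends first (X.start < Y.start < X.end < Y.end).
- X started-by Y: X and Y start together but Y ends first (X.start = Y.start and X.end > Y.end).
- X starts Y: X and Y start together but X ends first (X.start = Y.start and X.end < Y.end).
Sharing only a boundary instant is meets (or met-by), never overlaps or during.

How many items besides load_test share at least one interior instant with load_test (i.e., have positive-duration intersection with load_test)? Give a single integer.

4

Target load_test = [June 7, June 17].
audit [June 26, June 27] → after → no.
build [June 14, June 19] → overlapped-by → counts.
handoff [June 14, June 20] → overlapped-by → counts.
ingest [June 11, June 12] → during → counts.
rehearsal [June 18, June 21] → after → no.
snapshot [June 25, June 27] → after → no.
soundcheck [June 21, June 22] → after → no.
standup [June 1, June 9] → overlaps → counts.
sync_call [June 17, June 20] → met-by → no.
Total: 4.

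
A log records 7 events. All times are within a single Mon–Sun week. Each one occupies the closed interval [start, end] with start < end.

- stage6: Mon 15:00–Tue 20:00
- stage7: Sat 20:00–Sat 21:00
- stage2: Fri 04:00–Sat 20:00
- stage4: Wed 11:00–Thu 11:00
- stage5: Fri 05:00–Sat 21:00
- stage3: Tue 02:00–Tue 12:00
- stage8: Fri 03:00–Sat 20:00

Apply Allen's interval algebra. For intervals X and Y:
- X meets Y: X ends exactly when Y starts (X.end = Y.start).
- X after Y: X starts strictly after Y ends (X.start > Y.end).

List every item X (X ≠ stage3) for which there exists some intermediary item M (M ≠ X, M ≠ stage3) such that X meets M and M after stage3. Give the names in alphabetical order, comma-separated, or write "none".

Target stage3 = [Tue 02:00, Tue 12:00].
Intermediaries M with M after stage3: stage2, stage4, stage5, stage7, stage8.
Via stage2 — items with X meets stage2: none.
Via stage4 — items with X meets stage4: none.
Via stage5 — items with X meets stage5: none.
Via stage7 — items with X meets stage7: stage2, stage8.
Via stage8 — items with X meets stage8: none.
Union: stage2, stage8.

stage2, stage8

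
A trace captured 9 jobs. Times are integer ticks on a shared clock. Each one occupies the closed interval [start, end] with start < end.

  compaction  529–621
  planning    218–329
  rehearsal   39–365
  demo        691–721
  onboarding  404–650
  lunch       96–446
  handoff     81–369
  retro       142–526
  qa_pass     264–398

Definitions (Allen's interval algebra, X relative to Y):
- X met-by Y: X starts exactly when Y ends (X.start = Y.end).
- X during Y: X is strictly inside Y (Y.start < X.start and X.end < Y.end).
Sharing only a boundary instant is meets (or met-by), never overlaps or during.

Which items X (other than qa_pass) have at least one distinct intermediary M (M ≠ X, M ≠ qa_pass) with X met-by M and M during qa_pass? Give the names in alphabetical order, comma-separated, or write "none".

Target qa_pass = [264, 398].
Intermediaries M with M during qa_pass: none.
Union: none.

none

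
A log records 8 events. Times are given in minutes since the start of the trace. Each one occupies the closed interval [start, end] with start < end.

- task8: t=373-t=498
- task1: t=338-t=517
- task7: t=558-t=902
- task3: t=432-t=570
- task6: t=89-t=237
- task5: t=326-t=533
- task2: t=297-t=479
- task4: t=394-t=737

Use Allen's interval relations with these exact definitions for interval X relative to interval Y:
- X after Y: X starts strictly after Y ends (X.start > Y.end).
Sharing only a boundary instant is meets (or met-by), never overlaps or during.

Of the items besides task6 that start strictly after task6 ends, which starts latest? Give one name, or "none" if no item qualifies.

Target task6 = [t=89, t=237].
task1 [t=338, t=517] → after → candidate.
task2 [t=297, t=479] → after → candidate.
task3 [t=432, t=570] → after → candidate.
task4 [t=394, t=737] → after → candidate.
task5 [t=326, t=533] → after → candidate.
task7 [t=558, t=902] → after → candidate.
task8 [t=373, t=498] → after → candidate.
Among candidates, latest start is t=558 → task7.

task7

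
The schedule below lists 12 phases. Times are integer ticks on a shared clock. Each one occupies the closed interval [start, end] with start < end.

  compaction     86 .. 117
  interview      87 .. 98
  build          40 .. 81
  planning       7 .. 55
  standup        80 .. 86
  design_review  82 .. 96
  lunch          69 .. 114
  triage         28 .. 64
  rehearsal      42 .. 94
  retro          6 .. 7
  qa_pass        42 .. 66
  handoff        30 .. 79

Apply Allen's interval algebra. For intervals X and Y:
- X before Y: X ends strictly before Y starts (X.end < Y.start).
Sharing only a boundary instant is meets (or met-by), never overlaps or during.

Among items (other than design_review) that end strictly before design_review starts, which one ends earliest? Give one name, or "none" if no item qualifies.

Target design_review = [82, 96].
build [40, 81] → before → candidate.
compaction [86, 117] → overlapped-by → excluded.
handoff [30, 79] → before → candidate.
interview [87, 98] → overlapped-by → excluded.
lunch [69, 114] → contains → excluded.
planning [7, 55] → before → candidate.
qa_pass [42, 66] → before → candidate.
rehearsal [42, 94] → overlaps → excluded.
retro [6, 7] → before → candidate.
standup [80, 86] → overlaps → excluded.
triage [28, 64] → before → candidate.
Among candidates, earliest end is 7 → retro.

retro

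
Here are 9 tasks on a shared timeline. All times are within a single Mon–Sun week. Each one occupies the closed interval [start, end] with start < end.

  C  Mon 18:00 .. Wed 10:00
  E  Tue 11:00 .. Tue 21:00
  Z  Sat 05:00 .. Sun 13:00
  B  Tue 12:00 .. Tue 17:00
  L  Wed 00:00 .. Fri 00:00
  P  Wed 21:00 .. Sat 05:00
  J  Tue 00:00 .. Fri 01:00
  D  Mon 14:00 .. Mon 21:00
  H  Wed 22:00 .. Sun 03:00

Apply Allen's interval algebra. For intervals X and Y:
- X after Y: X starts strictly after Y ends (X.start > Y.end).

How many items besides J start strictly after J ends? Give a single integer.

Target J = [Tue 00:00, Fri 01:00].
B [Tue 12:00, Tue 17:00] → during → no.
C [Mon 18:00, Wed 10:00] → overlaps → no.
D [Mon 14:00, Mon 21:00] → before → no.
E [Tue 11:00, Tue 21:00] → during → no.
H [Wed 22:00, Sun 03:00] → overlapped-by → no.
L [Wed 00:00, Fri 00:00] → during → no.
P [Wed 21:00, Sat 05:00] → overlapped-by → no.
Z [Sat 05:00, Sun 13:00] → after → counts.
Total: 1.

1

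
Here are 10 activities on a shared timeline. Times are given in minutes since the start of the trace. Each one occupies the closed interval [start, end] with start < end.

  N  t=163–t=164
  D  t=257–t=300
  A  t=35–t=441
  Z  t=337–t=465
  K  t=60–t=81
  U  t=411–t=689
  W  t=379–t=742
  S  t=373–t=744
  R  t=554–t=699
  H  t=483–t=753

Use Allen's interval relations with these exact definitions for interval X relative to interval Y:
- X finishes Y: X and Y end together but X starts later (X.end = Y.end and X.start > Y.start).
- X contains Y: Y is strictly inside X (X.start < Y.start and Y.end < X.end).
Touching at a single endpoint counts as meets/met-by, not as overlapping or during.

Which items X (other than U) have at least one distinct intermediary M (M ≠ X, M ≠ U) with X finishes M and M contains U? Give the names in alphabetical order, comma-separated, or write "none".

none

Target U = [t=411, t=689].
Intermediaries M with M contains U: S, W.
Via S — items with X finishes S: none.
Via W — items with X finishes W: none.
Union: none.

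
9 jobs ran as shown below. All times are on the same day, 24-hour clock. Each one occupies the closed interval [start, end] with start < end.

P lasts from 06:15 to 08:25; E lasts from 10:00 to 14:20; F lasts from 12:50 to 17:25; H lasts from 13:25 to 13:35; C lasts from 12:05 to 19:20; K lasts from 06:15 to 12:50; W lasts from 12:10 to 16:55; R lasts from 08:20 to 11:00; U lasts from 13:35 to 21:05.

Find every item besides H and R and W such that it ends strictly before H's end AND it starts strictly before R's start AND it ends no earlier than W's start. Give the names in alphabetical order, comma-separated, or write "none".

Conditions: its end is strictly before H's end (X.end < 13:35) AND its start is strictly before R's start (X.start < 08:20) AND its end is no earlier than W's start (X.end >= 12:10).
C: end 19:20 < 13:35? ✗; start 12:05 < 08:20? ✗; end 19:20 >= 12:10? ✓ → no.
E: end 14:20 < 13:35? ✗; start 10:00 < 08:20? ✗; end 14:20 >= 12:10? ✓ → no.
F: end 17:25 < 13:35? ✗; start 12:50 < 08:20? ✗; end 17:25 >= 12:10? ✓ → no.
K: end 12:50 < 13:35? ✓; start 06:15 < 08:20? ✓; end 12:50 >= 12:10? ✓ → yes.
P: end 08:25 < 13:35? ✓; start 06:15 < 08:20? ✓; end 08:25 >= 12:10? ✗ → no.
U: end 21:05 < 13:35? ✗; start 13:35 < 08:20? ✗; end 21:05 >= 12:10? ✓ → no.
Result: K.

K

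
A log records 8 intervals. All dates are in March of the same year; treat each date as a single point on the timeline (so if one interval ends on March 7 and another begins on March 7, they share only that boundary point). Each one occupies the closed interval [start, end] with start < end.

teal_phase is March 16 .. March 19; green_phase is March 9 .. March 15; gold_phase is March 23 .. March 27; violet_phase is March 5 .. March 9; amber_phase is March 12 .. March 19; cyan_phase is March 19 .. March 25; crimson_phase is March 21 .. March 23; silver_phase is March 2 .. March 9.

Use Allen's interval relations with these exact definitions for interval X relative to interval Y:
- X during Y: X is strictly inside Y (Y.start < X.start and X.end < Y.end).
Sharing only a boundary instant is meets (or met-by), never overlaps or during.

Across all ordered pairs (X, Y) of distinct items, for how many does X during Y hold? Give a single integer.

Checking all 56 ordered pairs for relation 'during'; matching pairs in alphabetical order:
(crimson_phase, cyan_phase): crimson_phase during cyan_phase ✓
Count: 1.

1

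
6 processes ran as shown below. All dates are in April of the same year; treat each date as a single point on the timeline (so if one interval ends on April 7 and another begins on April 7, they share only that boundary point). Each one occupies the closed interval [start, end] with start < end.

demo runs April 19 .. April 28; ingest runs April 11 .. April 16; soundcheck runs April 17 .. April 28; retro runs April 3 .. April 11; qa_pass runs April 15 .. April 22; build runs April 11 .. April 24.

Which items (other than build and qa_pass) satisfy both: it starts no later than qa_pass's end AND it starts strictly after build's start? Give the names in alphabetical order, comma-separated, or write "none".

Conditions: its start is no later than qa_pass's end (X.start <= April 22) AND its start is strictly after build's start (X.start > April 11).
demo: start April 19 <= April 22? ✓; start April 19 > April 11? ✓ → yes.
ingest: start April 11 <= April 22? ✓; start April 11 > April 11? ✗ → no.
retro: start April 3 <= April 22? ✓; start April 3 > April 11? ✗ → no.
soundcheck: start April 17 <= April 22? ✓; start April 17 > April 11? ✓ → yes.
Result: demo, soundcheck.

demo, soundcheck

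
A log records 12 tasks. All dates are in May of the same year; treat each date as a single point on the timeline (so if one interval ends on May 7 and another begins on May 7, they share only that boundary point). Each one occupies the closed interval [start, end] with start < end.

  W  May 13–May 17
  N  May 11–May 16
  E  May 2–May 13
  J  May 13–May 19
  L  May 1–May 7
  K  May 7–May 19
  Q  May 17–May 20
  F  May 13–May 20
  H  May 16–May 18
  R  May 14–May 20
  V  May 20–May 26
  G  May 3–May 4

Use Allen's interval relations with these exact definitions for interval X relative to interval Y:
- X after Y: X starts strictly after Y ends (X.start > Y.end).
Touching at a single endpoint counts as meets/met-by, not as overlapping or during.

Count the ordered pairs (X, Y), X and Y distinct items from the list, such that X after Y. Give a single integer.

Checking all 132 ordered pairs for relation 'after'; matching pairs in alphabetical order:
(F, G): F after G ✓
(F, L): F after L ✓
(H, E): H after E ✓
(H, G): H after G ✓
(H, L): H after L ✓
(J, G): J after G ✓
(J, L): J after L ✓
(K, G): K after G ✓
(N, G): N after G ✓
(N, L): N after L ✓
(Q, E): Q after E ✓
(Q, G): Q after G ✓
(Q, L): Q after L ✓
(Q, N): Q after N ✓
(R, E): R after E ✓
(R, G): R after G ✓
(R, L): R after L ✓
(V, E): V after E ✓
(V, G): V after G ✓
(V, H): V after H ✓
(V, J): V after J ✓
(V, K): V after K ✓
(V, L): V after L ✓
(V, N): V after N ✓
... plus 3 further pairs not listed.
Count: 27.

27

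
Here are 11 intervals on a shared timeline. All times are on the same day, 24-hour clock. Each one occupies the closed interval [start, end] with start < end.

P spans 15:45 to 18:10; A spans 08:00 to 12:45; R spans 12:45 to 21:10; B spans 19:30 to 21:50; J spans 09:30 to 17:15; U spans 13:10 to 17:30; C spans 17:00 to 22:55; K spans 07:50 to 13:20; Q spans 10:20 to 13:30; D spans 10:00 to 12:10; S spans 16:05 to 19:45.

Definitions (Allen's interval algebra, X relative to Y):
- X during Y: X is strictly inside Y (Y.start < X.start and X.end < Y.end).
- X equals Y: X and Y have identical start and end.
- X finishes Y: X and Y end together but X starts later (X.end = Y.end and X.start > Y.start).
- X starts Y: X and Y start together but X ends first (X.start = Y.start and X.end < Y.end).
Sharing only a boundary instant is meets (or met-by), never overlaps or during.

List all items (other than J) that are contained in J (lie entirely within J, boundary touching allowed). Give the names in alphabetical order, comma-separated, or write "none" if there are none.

D, Q

Target J = [09:30, 17:15].
A [08:00, 12:45] → overlaps → no.
B [19:30, 21:50] → after → no.
C [17:00, 22:55] → overlapped-by → no.
D [10:00, 12:10] → during → yes.
K [07:50, 13:20] → overlaps → no.
P [15:45, 18:10] → overlapped-by → no.
Q [10:20, 13:30] → during → yes.
R [12:45, 21:10] → overlapped-by → no.
S [16:05, 19:45] → overlapped-by → no.
U [13:10, 17:30] → overlapped-by → no.
Result: D, Q.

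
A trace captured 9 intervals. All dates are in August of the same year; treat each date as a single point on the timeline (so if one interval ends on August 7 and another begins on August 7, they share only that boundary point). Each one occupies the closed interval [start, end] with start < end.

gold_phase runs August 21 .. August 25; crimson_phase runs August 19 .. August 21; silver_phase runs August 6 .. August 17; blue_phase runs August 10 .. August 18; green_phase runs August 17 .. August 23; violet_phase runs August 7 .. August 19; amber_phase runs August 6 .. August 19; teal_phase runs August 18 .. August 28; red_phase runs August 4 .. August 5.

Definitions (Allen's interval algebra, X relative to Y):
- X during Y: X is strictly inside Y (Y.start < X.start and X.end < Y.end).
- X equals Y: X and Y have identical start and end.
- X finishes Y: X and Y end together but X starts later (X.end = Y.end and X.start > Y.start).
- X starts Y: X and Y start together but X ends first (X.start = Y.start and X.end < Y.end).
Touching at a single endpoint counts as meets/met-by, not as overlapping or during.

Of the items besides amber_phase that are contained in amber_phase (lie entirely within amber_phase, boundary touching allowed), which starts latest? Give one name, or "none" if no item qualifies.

blue_phase

Target amber_phase = [August 6, August 19].
blue_phase [August 10, August 18] → during → candidate.
crimson_phase [August 19, August 21] → met-by → excluded.
gold_phase [August 21, August 25] → after → excluded.
green_phase [August 17, August 23] → overlapped-by → excluded.
red_phase [August 4, August 5] → before → excluded.
silver_phase [August 6, August 17] → starts → candidate.
teal_phase [August 18, August 28] → overlapped-by → excluded.
violet_phase [August 7, August 19] → finishes → candidate.
Among candidates, latest start is August 10 → blue_phase.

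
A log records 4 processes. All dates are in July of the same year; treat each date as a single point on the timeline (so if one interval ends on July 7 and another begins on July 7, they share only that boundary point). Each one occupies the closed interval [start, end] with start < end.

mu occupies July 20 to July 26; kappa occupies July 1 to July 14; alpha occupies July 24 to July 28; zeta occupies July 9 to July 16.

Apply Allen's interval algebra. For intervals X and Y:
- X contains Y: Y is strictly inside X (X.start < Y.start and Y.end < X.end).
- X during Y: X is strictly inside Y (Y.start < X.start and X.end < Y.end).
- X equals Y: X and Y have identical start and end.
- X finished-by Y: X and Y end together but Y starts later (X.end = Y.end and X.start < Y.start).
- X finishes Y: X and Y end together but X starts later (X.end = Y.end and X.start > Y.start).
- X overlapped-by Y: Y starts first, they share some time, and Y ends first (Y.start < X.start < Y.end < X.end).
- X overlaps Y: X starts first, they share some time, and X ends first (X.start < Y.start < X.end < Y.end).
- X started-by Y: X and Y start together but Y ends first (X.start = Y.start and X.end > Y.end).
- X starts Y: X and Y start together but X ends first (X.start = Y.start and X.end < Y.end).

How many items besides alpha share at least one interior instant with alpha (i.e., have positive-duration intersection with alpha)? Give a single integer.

Target alpha = [July 24, July 28].
kappa [July 1, July 14] → before → no.
mu [July 20, July 26] → overlaps → counts.
zeta [July 9, July 16] → before → no.
Total: 1.

1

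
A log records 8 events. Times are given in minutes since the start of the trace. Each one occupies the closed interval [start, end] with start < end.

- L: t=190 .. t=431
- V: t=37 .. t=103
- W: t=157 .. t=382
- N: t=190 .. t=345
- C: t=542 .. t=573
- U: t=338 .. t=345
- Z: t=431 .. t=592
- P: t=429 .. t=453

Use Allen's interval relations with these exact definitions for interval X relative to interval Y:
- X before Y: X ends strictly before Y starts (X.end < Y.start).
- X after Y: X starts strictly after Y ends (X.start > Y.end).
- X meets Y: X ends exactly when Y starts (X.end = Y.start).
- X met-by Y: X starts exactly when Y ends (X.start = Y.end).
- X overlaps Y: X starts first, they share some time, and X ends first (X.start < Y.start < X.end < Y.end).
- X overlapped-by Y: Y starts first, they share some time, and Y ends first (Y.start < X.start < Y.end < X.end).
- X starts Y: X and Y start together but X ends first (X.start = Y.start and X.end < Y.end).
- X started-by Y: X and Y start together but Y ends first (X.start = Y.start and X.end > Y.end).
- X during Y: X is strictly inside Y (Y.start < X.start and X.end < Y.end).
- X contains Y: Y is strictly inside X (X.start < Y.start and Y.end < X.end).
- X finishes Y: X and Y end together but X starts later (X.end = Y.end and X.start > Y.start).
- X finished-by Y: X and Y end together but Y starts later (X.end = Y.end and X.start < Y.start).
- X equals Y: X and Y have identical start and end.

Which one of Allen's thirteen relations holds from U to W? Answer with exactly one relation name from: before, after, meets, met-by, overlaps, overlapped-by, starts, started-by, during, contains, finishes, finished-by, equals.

U = [t=338, t=345]; W = [t=157, t=382].
Compare endpoints: U.start > W.start, U.start < W.end, U.end > W.start, U.end < W.end.
That pattern is 'during'.

during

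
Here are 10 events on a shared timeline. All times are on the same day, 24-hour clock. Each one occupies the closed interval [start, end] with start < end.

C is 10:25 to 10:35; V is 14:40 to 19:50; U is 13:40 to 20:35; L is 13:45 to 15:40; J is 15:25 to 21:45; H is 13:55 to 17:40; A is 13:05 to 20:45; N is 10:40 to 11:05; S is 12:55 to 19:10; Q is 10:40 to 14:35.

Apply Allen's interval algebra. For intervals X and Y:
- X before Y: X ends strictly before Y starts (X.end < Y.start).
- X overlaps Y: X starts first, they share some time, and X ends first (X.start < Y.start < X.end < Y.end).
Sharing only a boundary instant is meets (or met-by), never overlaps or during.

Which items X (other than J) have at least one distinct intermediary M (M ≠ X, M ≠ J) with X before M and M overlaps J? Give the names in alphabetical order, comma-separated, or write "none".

C, N, Q

Target J = [15:25, 21:45].
Intermediaries M with M overlaps J: A, H, L, S, U, V.
Via A — items with X before A: C, N.
Via H — items with X before H: C, N.
Via L — items with X before L: C, N.
Via S — items with X before S: C, N.
Via U — items with X before U: C, N.
Via V — items with X before V: C, N, Q.
Union: C, N, Q.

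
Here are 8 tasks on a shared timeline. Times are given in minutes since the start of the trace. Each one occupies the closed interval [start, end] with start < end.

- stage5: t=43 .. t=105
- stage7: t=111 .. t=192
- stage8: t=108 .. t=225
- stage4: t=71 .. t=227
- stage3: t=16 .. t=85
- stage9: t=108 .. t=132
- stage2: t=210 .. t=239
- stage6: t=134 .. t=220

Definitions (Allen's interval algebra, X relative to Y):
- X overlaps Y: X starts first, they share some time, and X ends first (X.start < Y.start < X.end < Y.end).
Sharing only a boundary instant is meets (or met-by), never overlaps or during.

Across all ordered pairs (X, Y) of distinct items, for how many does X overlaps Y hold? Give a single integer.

Checking all 56 ordered pairs for relation 'overlaps'; matching pairs in alphabetical order:
(stage3, stage4): stage3 overlaps stage4 ✓
(stage3, stage5): stage3 overlaps stage5 ✓
(stage4, stage2): stage4 overlaps stage2 ✓
(stage5, stage4): stage5 overlaps stage4 ✓
(stage6, stage2): stage6 overlaps stage2 ✓
(stage7, stage6): stage7 overlaps stage6 ✓
(stage8, stage2): stage8 overlaps stage2 ✓
(stage9, stage7): stage9 overlaps stage7 ✓
Count: 8.

8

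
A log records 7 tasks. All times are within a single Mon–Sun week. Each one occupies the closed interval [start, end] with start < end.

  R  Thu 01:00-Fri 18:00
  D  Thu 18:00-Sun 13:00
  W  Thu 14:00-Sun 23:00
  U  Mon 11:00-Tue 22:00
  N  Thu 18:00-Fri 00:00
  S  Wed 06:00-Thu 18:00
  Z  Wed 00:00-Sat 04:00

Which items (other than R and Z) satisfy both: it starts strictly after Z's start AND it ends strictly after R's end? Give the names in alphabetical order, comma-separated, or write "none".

Conditions: its start is strictly after Z's start (X.start > Wed 00:00) AND its end is strictly after R's end (X.end > Fri 18:00).
D: start Thu 18:00 > Wed 00:00? ✓; end Sun 13:00 > Fri 18:00? ✓ → yes.
N: start Thu 18:00 > Wed 00:00? ✓; end Fri 00:00 > Fri 18:00? ✗ → no.
S: start Wed 06:00 > Wed 00:00? ✓; end Thu 18:00 > Fri 18:00? ✗ → no.
U: start Mon 11:00 > Wed 00:00? ✗; end Tue 22:00 > Fri 18:00? ✗ → no.
W: start Thu 14:00 > Wed 00:00? ✓; end Sun 23:00 > Fri 18:00? ✓ → yes.
Result: D, W.

D, W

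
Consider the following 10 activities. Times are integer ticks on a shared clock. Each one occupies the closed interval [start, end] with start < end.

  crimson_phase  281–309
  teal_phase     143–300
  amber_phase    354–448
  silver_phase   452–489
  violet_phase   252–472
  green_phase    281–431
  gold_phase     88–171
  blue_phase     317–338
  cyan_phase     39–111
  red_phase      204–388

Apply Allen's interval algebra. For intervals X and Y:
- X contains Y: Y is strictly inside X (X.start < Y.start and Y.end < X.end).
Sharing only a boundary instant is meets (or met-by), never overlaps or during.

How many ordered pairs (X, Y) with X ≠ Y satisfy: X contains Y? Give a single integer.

Checking all 90 ordered pairs for relation 'contains'; matching pairs in alphabetical order:
(green_phase, blue_phase): green_phase contains blue_phase ✓
(red_phase, blue_phase): red_phase contains blue_phase ✓
(red_phase, crimson_phase): red_phase contains crimson_phase ✓
(violet_phase, amber_phase): violet_phase contains amber_phase ✓
(violet_phase, blue_phase): violet_phase contains blue_phase ✓
(violet_phase, crimson_phase): violet_phase contains crimson_phase ✓
(violet_phase, green_phase): violet_phase contains green_phase ✓
Count: 7.

7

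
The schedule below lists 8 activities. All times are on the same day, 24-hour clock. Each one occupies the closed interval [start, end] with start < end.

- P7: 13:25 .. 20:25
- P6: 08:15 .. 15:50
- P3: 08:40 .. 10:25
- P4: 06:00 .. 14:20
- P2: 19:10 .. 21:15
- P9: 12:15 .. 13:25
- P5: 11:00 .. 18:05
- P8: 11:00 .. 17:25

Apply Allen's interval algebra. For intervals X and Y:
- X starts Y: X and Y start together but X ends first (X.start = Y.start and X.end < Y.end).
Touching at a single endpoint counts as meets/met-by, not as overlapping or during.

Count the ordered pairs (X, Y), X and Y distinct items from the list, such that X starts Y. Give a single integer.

Checking all 56 ordered pairs for relation 'starts'; matching pairs in alphabetical order:
(P8, P5): P8 starts P5 ✓
Count: 1.

1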